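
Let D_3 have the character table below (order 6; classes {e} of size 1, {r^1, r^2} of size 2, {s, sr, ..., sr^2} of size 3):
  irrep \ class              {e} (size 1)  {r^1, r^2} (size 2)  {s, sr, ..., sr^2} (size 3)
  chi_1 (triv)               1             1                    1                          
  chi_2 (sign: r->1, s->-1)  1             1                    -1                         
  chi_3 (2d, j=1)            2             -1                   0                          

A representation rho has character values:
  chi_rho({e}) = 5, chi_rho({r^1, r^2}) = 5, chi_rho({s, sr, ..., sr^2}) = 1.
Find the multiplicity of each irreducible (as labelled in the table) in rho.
Multiplicities: chi_1: 3, chi_2: 2, chi_3: 0.

Working: Use <chi_rho, chi> = (1/|G|) sum_C |C| * chi_rho(C) * conj(chi(C)) with |G| = 6 for each irreducible chi in the table:
  <chi_rho, chi_1> = (1/6)[1*(5)*conj(1) + 2*(5)*conj(1) + 3*(1)*conj(1)]
      = (1/6)[(5) + (10) + (3)] = 18/6 = 3
  <chi_rho, chi_2> = (1/6)[1*(5)*conj(1) + 2*(5)*conj(1) + 3*(1)*conj(-1)]
      = (1/6)[(5) + (10) + (-3)] = 12/6 = 2
  <chi_rho, chi_3> = (1/6)[1*(5)*conj(2) + 2*(5)*conj(-1) + 3*(1)*conj(0)]
      = (1/6)[(10) + (-10) + (0)] = 0/6 = 0
Dimension check: dim(rho) = sum (mult * dim) = 3*1 + 2*1 + 0*2 = 5 = chi_rho(e) = 5.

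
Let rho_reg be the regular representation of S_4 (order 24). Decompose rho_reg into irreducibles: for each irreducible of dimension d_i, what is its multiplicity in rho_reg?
Each irreducible V_i of dimension d_i appears with multiplicity d_i, i.e. rho_reg = (direct sum over all irreducibles V_i) d_i V_i. The irreducible dimensions for S_4 are 1, 1, 2, 3, 3: 2 irreducibles of dimension 1, each with multiplicity 1; 1 irreducible of dimension 2, with multiplicity 2; 2 irreducibles of dimension 3, each with multiplicity 3. Total dimension 2*1*1 + 1*2*2 + 2*3*3 = 24 = |G|.

Argument: General theorem: in the regular representation of a finite group G, each irreducible appears with multiplicity equal to its dimension. Check: dim(rho_reg) = sum d_i^2 = 1 + 1 + 4 + 9 + 9 = 24 = |G|.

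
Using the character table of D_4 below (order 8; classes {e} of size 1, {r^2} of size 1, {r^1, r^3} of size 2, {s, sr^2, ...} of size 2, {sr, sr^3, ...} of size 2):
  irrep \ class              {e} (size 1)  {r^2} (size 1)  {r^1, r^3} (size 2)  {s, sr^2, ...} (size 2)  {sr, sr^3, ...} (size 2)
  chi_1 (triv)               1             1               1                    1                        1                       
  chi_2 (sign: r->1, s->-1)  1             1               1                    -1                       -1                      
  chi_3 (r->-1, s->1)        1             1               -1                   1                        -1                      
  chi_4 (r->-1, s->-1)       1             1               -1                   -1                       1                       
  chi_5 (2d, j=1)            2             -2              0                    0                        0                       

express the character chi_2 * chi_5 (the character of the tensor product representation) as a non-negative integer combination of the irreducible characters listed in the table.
chi_2 tensor chi_5 = chi_5 (all other irreducibles have multiplicity 0).

Solution. The character of a tensor product is the pointwise product (chi_2 * chi_5)(C) = chi_2(C) * chi_5(C):
  {e}: (1)*(2), {r^2}: (1)*(-2), {r^1, r^3}: (1)*(0), {s, sr^2, ...}: (-1)*(0), {sr, sr^3, ...}: (-1)*(0)
so (chi_2 * chi_5) takes values
  {e} -> 2, {r^2} -> -2, {r^1, r^3} -> 0, {s, sr^2, ...} -> 0, {sr, sr^3, ...} -> 0.
Now take the inner product of this character with each irreducible chi from the table, <chi_2*chi_5, chi> = (1/8) sum_C |C| (chi_2*chi_5)(C) conj(chi(C)):
  <chi_2*chi_5, chi_1> = (1/8)[1*(2)*conj(1) + 1*(-2)*conj(1) + 2*(0)*conj(1) + 2*(0)*conj(1) + 2*(0)*conj(1)]
      = (1/8)[(2) + (-2) + (0) + (0) + (0)] = 0/8 = 0
  <chi_2*chi_5, chi_2> = (1/8)[1*(2)*conj(1) + 1*(-2)*conj(1) + 2*(0)*conj(1) + 2*(0)*conj(-1) + 2*(0)*conj(-1)]
      = (1/8)[(2) + (-2) + (0) + (0) + (0)] = 0/8 = 0
  <chi_2*chi_5, chi_3> = (1/8)[1*(2)*conj(1) + 1*(-2)*conj(1) + 2*(0)*conj(-1) + 2*(0)*conj(1) + 2*(0)*conj(-1)]
      = (1/8)[(2) + (-2) + (0) + (0) + (0)] = 0/8 = 0
  <chi_2*chi_5, chi_4> = (1/8)[1*(2)*conj(1) + 1*(-2)*conj(1) + 2*(0)*conj(-1) + 2*(0)*conj(-1) + 2*(0)*conj(1)]
      = (1/8)[(2) + (-2) + (0) + (0) + (0)] = 0/8 = 0
  <chi_2*chi_5, chi_5> = (1/8)[1*(2)*conj(2) + 1*(-2)*conj(-2) + 2*(0)*conj(0) + 2*(0)*conj(0) + 2*(0)*conj(0)]
      = (1/8)[(4) + (4) + (0) + (0) + (0)] = 8/8 = 1
Hence the multiplicities are chi_5: 1. Dimension check: dim(chi_2)*dim(chi_5) = 1*2 = 2 and sum (mult * dim) = 1*2 = 2.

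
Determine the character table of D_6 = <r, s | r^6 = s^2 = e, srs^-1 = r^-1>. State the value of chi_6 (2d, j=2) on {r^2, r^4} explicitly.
Conjugacy classes: {e} of size 1, {r^3} of size 1, {r^1, r^5} of size 2, {r^2, r^4} of size 2, {s, sr^2, ...} of size 3, {sr, sr^3, ...} of size 3.
Character table:
  irrep \ class              {e} (size 1)  {r^3} (size 1)  {r^1, r^5} (size 2)  {r^2, r^4} (size 2)  {s, sr^2, ...} (size 3)  {sr, sr^3, ...} (size 3)
  chi_1 (triv)               1             1               1                    1                    1                        1                       
  chi_2 (sign: r->1, s->-1)  1             1               1                    1                    -1                       -1                      
  chi_3 (r->-1, s->1)        1             -1              -1                   1                    1                        -1                      
  chi_4 (r->-1, s->-1)       1             -1              -1                   1                    -1                       1                       
  chi_5 (2d, j=1)            2             -2              1                    -1                   0                        0                       
  chi_6 (2d, j=2)            2             2               -1                   -1                   0                        0                       

Spot check: chi_6 (2d, j=2) on {r^2, r^4} = -1.

Details: D_6 has order 2*6 = 12 with 6 conjugacy classes, hence 6 irreducibles. Sum of squared dims 1 + 1 + 1 + 1 + 4 + 4 = 12 = |G|. Linear characters come from the abelianisation; the 2-dimensional irreps have character r^k -> 2*cos(2*pi*j*k/6), reflections -> 0.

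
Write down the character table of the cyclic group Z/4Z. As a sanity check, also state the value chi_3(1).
Character table of Z/4Z (irreps indexed chi_0,...,chi_3 with chi_k(m) = zeta_4^(k*m), zeta_4 = exp(2*pi*i/4)):
  irrep \ class  {0} (size 1)  {1} (size 1)  {2} (size 1)  {3} (size 1)
  chi_0          1             1             1             1           
  chi_1          1             I             -1            -I          
  chi_2          1             -1            1             -1          
  chi_3          1             -I            -1            I           

Spot check: chi_3(1) = zeta_4^(3*1) = zeta_4^3 = -I.

Explanation: Z/4Z is abelian, so all 4 irreducible complex representations are 1-dimensional. They are given by chi_k(m) = zeta_4^(k*m) for k = 0,...,3. Row orthogonality: sum_m chi_k(m) conj(chi_l(m)) = 4 * [k = l].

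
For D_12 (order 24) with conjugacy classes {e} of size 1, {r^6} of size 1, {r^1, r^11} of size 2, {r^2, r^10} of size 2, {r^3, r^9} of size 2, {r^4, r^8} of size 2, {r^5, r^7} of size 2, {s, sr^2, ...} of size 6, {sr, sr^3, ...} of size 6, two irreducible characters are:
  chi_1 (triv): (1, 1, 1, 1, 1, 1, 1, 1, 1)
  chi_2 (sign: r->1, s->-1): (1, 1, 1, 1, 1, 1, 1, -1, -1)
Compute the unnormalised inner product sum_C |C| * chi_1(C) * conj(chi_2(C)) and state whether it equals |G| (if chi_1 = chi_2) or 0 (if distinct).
Sum = 0; so <chi_1, chi_2> = 0 (distinct irreducibles are orthogonal).

Solution. Compute term by term over conjugacy classes (|C| * chi_1(C) * conj(chi_2(C))):
  1*(1)*conj(1) + 1*(1)*conj(1) + 2*(1)*conj(1) + 2*(1)*conj(1) + 2*(1)*conj(1) + 2*(1)*conj(1) + 2*(1)*conj(1) + 6*(1)*conj(-1) + 6*(1)*conj(-1)
  = (1) + (1) + (2) + (2) + (2) + (2) + (2) + (-6) + (-6)
  = 0.
Dividing by |G| = 24 gives 0/24 = 0, matching the row-orthogonality relation <chi_1, chi_2> = [chi_1 = chi_2].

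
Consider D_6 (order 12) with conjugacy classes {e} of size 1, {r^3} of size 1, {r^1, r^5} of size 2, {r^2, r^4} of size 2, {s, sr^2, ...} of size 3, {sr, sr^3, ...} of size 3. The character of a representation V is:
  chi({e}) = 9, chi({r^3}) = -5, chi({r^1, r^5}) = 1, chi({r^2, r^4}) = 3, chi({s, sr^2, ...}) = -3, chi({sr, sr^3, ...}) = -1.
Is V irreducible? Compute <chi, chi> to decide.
Not irreducible (reducible): <chi, chi> = 13 > 1.

Proof sketch: <chi, chi> = (1/|G|) sum_C |C| * |chi(C)|^2 = (1/12)[1*|9|^2 + 1*|-5|^2 + 2*|1|^2 + 2*|3|^2 + 3*|-3|^2 + 3*|-1|^2]
  = (1/12)[(81) + (25) + (2) + (18) + (27) + (3)] = 156/12 = 13.
A character is irreducible iff <chi, chi> = 1, so this representation is reducible.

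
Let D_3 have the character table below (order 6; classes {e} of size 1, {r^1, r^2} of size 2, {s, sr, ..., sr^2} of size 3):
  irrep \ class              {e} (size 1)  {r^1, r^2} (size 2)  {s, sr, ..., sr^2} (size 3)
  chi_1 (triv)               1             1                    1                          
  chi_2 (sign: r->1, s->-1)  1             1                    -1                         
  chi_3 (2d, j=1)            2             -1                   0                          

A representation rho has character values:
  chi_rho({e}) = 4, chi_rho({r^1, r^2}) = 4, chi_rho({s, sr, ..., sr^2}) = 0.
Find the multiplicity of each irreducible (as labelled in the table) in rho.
Multiplicities: chi_1: 2, chi_2: 2, chi_3: 0.

Justification: Use <chi_rho, chi> = (1/|G|) sum_C |C| * chi_rho(C) * conj(chi(C)) with |G| = 6 for each irreducible chi in the table:
  <chi_rho, chi_1> = (1/6)[1*(4)*conj(1) + 2*(4)*conj(1) + 3*(0)*conj(1)]
      = (1/6)[(4) + (8) + (0)] = 12/6 = 2
  <chi_rho, chi_2> = (1/6)[1*(4)*conj(1) + 2*(4)*conj(1) + 3*(0)*conj(-1)]
      = (1/6)[(4) + (8) + (0)] = 12/6 = 2
  <chi_rho, chi_3> = (1/6)[1*(4)*conj(2) + 2*(4)*conj(-1) + 3*(0)*conj(0)]
      = (1/6)[(8) + (-8) + (0)] = 0/6 = 0
Dimension check: dim(rho) = sum (mult * dim) = 2*1 + 2*1 + 0*2 = 4 = chi_rho(e) = 4.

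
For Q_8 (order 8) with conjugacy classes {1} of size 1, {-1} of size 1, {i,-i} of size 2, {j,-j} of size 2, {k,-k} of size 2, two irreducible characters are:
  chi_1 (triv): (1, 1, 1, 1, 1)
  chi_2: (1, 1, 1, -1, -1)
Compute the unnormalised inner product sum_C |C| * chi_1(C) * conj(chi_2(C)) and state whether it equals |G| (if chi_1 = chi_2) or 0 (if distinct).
Sum = 0; so <chi_1, chi_2> = 0 (distinct irreducibles are orthogonal).

Working: Compute term by term over conjugacy classes (|C| * chi_1(C) * conj(chi_2(C))):
  1*(1)*conj(1) + 1*(1)*conj(1) + 2*(1)*conj(1) + 2*(1)*conj(-1) + 2*(1)*conj(-1)
  = (1) + (1) + (2) + (-2) + (-2)
  = 0.
Dividing by |G| = 8 gives 0/8 = 0, matching the row-orthogonality relation <chi_1, chi_2> = [chi_1 = chi_2].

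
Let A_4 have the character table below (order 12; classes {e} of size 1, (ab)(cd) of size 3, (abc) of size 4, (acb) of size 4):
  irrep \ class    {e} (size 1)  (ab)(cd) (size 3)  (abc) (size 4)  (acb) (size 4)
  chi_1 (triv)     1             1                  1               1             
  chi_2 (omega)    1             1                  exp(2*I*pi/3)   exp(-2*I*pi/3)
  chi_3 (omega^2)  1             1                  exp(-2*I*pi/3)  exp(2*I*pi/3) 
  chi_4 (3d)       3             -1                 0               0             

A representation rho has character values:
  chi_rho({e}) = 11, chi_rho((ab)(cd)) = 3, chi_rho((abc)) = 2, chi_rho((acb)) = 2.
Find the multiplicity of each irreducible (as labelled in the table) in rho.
Multiplicities: chi_1: 3, chi_2: 1, chi_3: 1, chi_4: 2.

Details: Use <chi_rho, chi> = (1/|G|) sum_C |C| * chi_rho(C) * conj(chi(C)) with |G| = 12 for each irreducible chi in the table:
  <chi_rho, chi_1> = (1/12)[1*(11)*conj(1) + 3*(3)*conj(1) + 4*(2)*conj(1) + 4*(2)*conj(1)]
      = (1/12)[(11) + (9) + (8) + (8)] = 36/12 = 3
  <chi_rho, chi_2> = (1/12)[1*(11)*conj(1) + 3*(3)*conj(1) + 4*(2)*conj(exp(2*I*pi/3)) + 4*(2)*conj(exp(-2*I*pi/3))]
      = (1/12)[(11) + (9) + (4 + 12*exp(-2*I*pi/3) + 4*exp(2*I*pi/3)) + (4 + 4*exp(-2*I*pi/3) + 12*exp(2*I*pi/3))] = 12/12 = 1
  <chi_rho, chi_3> = (1/12)[1*(11)*conj(1) + 3*(3)*conj(1) + 4*(2)*conj(exp(-2*I*pi/3)) + 4*(2)*conj(exp(2*I*pi/3))]
      = (1/12)[(11) + (9) + (4 + 4*exp(-2*I*pi/3) + 12*exp(2*I*pi/3)) + (4 + 12*exp(-2*I*pi/3) + 4*exp(2*I*pi/3))] = 12/12 = 1
  <chi_rho, chi_4> = (1/12)[1*(11)*conj(3) + 3*(3)*conj(-1) + 4*(2)*conj(0) + 4*(2)*conj(0)]
      = (1/12)[(33) + (-9) + (0) + (0)] = 24/12 = 2
(Exp terms are combined using exp(i*s)*conj(exp(i*t)) = exp(i*(s-t)), and sums of them are collapsed using the identity that for every m > 1 the m distinct m-th roots of unity sum to 0, e.g. 1 + exp(2*I*pi/3) + exp(-2*I*pi/3) = 0.)
Dimension check: dim(rho) = sum (mult * dim) = 3*1 + 1*1 + 1*1 + 2*3 = 11 = chi_rho(e) = 11.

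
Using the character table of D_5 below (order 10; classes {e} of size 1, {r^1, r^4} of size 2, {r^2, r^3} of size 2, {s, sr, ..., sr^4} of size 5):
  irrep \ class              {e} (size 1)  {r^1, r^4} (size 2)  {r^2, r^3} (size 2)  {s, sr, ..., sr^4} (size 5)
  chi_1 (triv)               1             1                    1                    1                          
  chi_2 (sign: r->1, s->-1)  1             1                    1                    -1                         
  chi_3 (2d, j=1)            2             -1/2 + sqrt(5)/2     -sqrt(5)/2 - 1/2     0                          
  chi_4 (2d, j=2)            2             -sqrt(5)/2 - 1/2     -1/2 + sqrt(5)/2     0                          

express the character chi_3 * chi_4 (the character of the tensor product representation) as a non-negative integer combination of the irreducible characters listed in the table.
chi_3 tensor chi_4 = chi_3 + chi_4 (all other irreducibles have multiplicity 0).

Justification: The character of a tensor product is the pointwise product (chi_3 * chi_4)(C) = chi_3(C) * chi_4(C):
  {e}: (2)*(2), {r^1, r^4}: (-1/2 + sqrt(5)/2)*(-sqrt(5)/2 - 1/2), {r^2, r^3}: (-sqrt(5)/2 - 1/2)*(-1/2 + sqrt(5)/2), {s, sr, ..., sr^4}: (0)*(0)
so (chi_3 * chi_4) takes values
  {e} -> 4, {r^1, r^4} -> -1, {r^2, r^3} -> -1, {s, sr, ..., sr^4} -> 0.
Now take the inner product of this character with each irreducible chi from the table, <chi_3*chi_4, chi> = (1/10) sum_C |C| (chi_3*chi_4)(C) conj(chi(C)):
  <chi_3*chi_4, chi_1> = (1/10)[1*(4)*conj(1) + 2*(-1)*conj(1) + 2*(-1)*conj(1) + 5*(0)*conj(1)]
      = (1/10)[(4) + (-2) + (-2) + (0)] = 0/10 = 0
  <chi_3*chi_4, chi_2> = (1/10)[1*(4)*conj(1) + 2*(-1)*conj(1) + 2*(-1)*conj(1) + 5*(0)*conj(-1)]
      = (1/10)[(4) + (-2) + (-2) + (0)] = 0/10 = 0
  <chi_3*chi_4, chi_3> = (1/10)[1*(4)*conj(2) + 2*(-1)*conj(-1/2 + sqrt(5)/2) + 2*(-1)*conj(-sqrt(5)/2 - 1/2) + 5*(0)*conj(0)]
      = (1/10)[(8) + (1 - sqrt(5)) + (1 + sqrt(5)) + (0)] = 10/10 = 1
  <chi_3*chi_4, chi_4> = (1/10)[1*(4)*conj(2) + 2*(-1)*conj(-sqrt(5)/2 - 1/2) + 2*(-1)*conj(-1/2 + sqrt(5)/2) + 5*(0)*conj(0)]
      = (1/10)[(8) + (1 + sqrt(5)) + (1 - sqrt(5)) + (0)] = 10/10 = 1
Hence the multiplicities are chi_3: 1, chi_4: 1. Dimension check: dim(chi_3)*dim(chi_4) = 2*2 = 4 and sum (mult * dim) = 1*2 + 1*2 = 4.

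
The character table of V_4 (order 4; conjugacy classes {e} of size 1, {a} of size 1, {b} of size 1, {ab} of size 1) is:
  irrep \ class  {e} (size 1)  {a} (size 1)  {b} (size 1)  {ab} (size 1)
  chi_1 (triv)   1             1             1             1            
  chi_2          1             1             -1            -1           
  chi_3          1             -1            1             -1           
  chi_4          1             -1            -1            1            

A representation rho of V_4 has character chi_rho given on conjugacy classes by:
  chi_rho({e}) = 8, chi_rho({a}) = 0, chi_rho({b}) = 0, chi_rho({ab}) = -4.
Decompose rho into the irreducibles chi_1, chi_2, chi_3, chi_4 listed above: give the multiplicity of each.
Multiplicities: chi_1: 1, chi_2: 3, chi_3: 3, chi_4: 1.

Justification: Use <chi_rho, chi> = (1/|G|) sum_C |C| * chi_rho(C) * conj(chi(C)) with |G| = 4 for each irreducible chi in the table:
  <chi_rho, chi_1> = (1/4)[1*(8)*conj(1) + 1*(0)*conj(1) + 1*(0)*conj(1) + 1*(-4)*conj(1)]
      = (1/4)[(8) + (0) + (0) + (-4)] = 4/4 = 1
  <chi_rho, chi_2> = (1/4)[1*(8)*conj(1) + 1*(0)*conj(1) + 1*(0)*conj(-1) + 1*(-4)*conj(-1)]
      = (1/4)[(8) + (0) + (0) + (4)] = 12/4 = 3
  <chi_rho, chi_3> = (1/4)[1*(8)*conj(1) + 1*(0)*conj(-1) + 1*(0)*conj(1) + 1*(-4)*conj(-1)]
      = (1/4)[(8) + (0) + (0) + (4)] = 12/4 = 3
  <chi_rho, chi_4> = (1/4)[1*(8)*conj(1) + 1*(0)*conj(-1) + 1*(0)*conj(-1) + 1*(-4)*conj(1)]
      = (1/4)[(8) + (0) + (0) + (-4)] = 4/4 = 1
Dimension check: dim(rho) = sum (mult * dim) = 1*1 + 3*1 + 3*1 + 1*1 = 8 = chi_rho(e) = 8.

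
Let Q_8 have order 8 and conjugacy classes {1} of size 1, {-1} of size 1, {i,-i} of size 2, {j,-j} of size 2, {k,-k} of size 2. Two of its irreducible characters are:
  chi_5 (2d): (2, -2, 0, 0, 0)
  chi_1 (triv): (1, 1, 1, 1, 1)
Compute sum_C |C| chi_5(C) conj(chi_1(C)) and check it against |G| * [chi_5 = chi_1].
Sum = 0; so <chi_5, chi_1> = 0 (distinct irreducibles are orthogonal).

Working: Compute term by term over conjugacy classes (|C| * chi_5(C) * conj(chi_1(C))):
  1*(2)*conj(1) + 1*(-2)*conj(1) + 2*(0)*conj(1) + 2*(0)*conj(1) + 2*(0)*conj(1)
  = (2) + (-2) + (0) + (0) + (0)
  = 0.
Dividing by |G| = 8 gives 0/8 = 0, matching the row-orthogonality relation <chi_5, chi_1> = [chi_5 = chi_1].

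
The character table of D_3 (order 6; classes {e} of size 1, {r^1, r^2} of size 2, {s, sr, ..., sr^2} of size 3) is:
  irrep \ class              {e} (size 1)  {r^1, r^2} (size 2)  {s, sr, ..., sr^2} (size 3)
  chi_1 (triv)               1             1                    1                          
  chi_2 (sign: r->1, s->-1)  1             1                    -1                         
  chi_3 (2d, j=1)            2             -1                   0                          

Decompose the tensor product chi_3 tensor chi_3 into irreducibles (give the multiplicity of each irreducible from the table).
chi_3 tensor chi_3 = chi_1 + chi_2 + chi_3 (all other irreducibles have multiplicity 0).

Proof sketch: The character of a tensor product is the pointwise product (chi_3 * chi_3)(C) = chi_3(C) * chi_3(C):
  {e}: (2)*(2), {r^1, r^2}: (-1)*(-1), {s, sr, ..., sr^2}: (0)*(0)
so (chi_3 * chi_3) takes values
  {e} -> 4, {r^1, r^2} -> 1, {s, sr, ..., sr^2} -> 0.
Now take the inner product of this character with each irreducible chi from the table, <chi_3*chi_3, chi> = (1/6) sum_C |C| (chi_3*chi_3)(C) conj(chi(C)):
  <chi_3*chi_3, chi_1> = (1/6)[1*(4)*conj(1) + 2*(1)*conj(1) + 3*(0)*conj(1)]
      = (1/6)[(4) + (2) + (0)] = 6/6 = 1
  <chi_3*chi_3, chi_2> = (1/6)[1*(4)*conj(1) + 2*(1)*conj(1) + 3*(0)*conj(-1)]
      = (1/6)[(4) + (2) + (0)] = 6/6 = 1
  <chi_3*chi_3, chi_3> = (1/6)[1*(4)*conj(2) + 2*(1)*conj(-1) + 3*(0)*conj(0)]
      = (1/6)[(8) + (-2) + (0)] = 6/6 = 1
Hence the multiplicities are chi_1: 1, chi_2: 1, chi_3: 1. Dimension check: dim(chi_3)*dim(chi_3) = 2*2 = 4 and sum (mult * dim) = 1*1 + 1*1 + 1*2 = 4.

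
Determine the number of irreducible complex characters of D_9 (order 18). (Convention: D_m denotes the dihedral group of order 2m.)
6

The number of irreducible complex representations of a finite group equals its number of conjugacy classes. D_9 has 6 conjugacy classes ((n+3)/2 for n odd), so D_9 (order 18) has exactly 6 irreducible complex representations.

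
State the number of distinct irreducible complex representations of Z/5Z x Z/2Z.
10

Argument: The number of irreducible complex representations of a finite group equals its number of conjugacy classes. Z/5Z x Z/2Z is abelian of order 10, so every element is its own conjugacy class: 10 classes, so Z/5Z x Z/2Z (order 10) has exactly 10 irreducible complex representations.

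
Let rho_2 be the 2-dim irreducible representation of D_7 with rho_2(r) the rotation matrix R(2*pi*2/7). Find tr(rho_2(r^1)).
chi_{rho_2}(r^1) = 2*cos(2*pi*2*1/7) = -2*cos(3*pi/7)

Proof sketch: rho_2(r^1) is rotation by angle 2*pi*2*1/7, whose trace is 2*cos(2*pi*2*1/7) = -2*cos(3*pi/7).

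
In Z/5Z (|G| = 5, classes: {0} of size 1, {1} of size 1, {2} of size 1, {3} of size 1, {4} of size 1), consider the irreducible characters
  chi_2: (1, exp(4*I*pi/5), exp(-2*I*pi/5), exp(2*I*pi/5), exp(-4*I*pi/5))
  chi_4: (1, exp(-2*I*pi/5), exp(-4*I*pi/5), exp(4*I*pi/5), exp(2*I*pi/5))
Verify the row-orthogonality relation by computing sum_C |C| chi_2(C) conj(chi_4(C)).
Sum = 0; so <chi_2, chi_4> = 0 (distinct irreducibles are orthogonal).

Why: Compute term by term over conjugacy classes (|C| * chi_2(C) * conj(chi_4(C))):
  1*(1)*conj(1) + 1*(exp(4*I*pi/5))*conj(exp(-2*I*pi/5)) + 1*(exp(-2*I*pi/5))*conj(exp(-4*I*pi/5)) + 1*(exp(2*I*pi/5))*conj(exp(4*I*pi/5)) + 1*(exp(-4*I*pi/5))*conj(exp(2*I*pi/5))
  = (1) + (exp(-4*I*pi/5)) + (exp(2*I*pi/5)) + (exp(-2*I*pi/5)) + (exp(4*I*pi/5))
  = 0.
(Exp terms are combined using exp(i*s)*conj(exp(i*t)) = exp(i*(s-t)), and sums of them are collapsed using the identity that for every m > 1 the m distinct m-th roots of unity sum to 0, e.g. 1 + exp(2*I*pi/3) + exp(-2*I*pi/3) = 0.)
Dividing by |G| = 5 gives 0/5 = 0, matching the row-orthogonality relation <chi_2, chi_4> = [chi_2 = chi_4].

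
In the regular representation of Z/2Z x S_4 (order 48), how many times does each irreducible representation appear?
Each irreducible V_i of dimension d_i appears with multiplicity d_i, i.e. rho_reg = (direct sum over all irreducibles V_i) d_i V_i. The irreducible dimensions for Z/2Z x S_4 are 1, 1, 1, 1, 2, 2, 3, 3, 3, 3: 4 irreducibles of dimension 1, each with multiplicity 1; 2 irreducibles of dimension 2, each with multiplicity 2; 4 irreducibles of dimension 3, each with multiplicity 3. Total dimension 4*1*1 + 2*2*2 + 4*3*3 = 48 = |G|.

Reasoning: General theorem: in the regular representation of a finite group G, each irreducible appears with multiplicity equal to its dimension. Check: dim(rho_reg) = sum d_i^2 = 1 + 1 + 1 + 1 + 4 + 4 + 9 + 9 + 9 + 9 = 48 = |G|.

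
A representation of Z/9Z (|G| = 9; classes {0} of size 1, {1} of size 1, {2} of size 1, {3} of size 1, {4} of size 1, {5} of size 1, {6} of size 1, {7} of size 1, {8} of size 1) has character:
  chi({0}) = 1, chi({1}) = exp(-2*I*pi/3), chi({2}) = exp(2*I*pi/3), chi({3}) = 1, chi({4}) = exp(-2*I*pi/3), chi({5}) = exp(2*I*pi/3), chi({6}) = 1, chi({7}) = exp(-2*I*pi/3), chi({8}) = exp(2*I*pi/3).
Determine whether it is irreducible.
Irreducible: <chi, chi> = 1.

Proof sketch: <chi, chi> = (1/|G|) sum_C |C| * |chi(C)|^2 = (1/9)[1*|1|^2 + 1*|exp(-2*I*pi/3)|^2 + 1*|exp(2*I*pi/3)|^2 + 1*|1|^2 + 1*|exp(-2*I*pi/3)|^2 + 1*|exp(2*I*pi/3)|^2 + 1*|1|^2 + 1*|exp(-2*I*pi/3)|^2 + 1*|exp(2*I*pi/3)|^2]
  = (1/9)[(1) + (1) + (1) + (1) + (1) + (1) + (1) + (1) + (1)] = 9/9 = 1.
(Exp terms are combined using exp(i*s)*conj(exp(i*t)) = exp(i*(s-t)), and sums of them are collapsed using the identity that for every m > 1 the m distinct m-th roots of unity sum to 0, e.g. 1 + exp(2*I*pi/3) + exp(-2*I*pi/3) = 0.)
A character is irreducible iff <chi, chi> = 1, so this representation is irreducible.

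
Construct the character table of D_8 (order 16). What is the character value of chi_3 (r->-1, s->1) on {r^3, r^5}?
Conjugacy classes: {e} of size 1, {r^4} of size 1, {r^1, r^7} of size 2, {r^2, r^6} of size 2, {r^3, r^5} of size 2, {s, sr^2, ...} of size 4, {sr, sr^3, ...} of size 4.
Character table:
  irrep \ class              {e} (size 1)  {r^4} (size 1)  {r^1, r^7} (size 2)  {r^2, r^6} (size 2)  {r^3, r^5} (size 2)  {s, sr^2, ...} (size 4)  {sr, sr^3, ...} (size 4)
  chi_1 (triv)               1             1               1                    1                    1                    1                        1                       
  chi_2 (sign: r->1, s->-1)  1             1               1                    1                    1                    -1                       -1                      
  chi_3 (r->-1, s->1)        1             1               -1                   1                    -1                   1                        -1                      
  chi_4 (r->-1, s->-1)       1             1               -1                   1                    -1                   -1                       1                       
  chi_5 (2d, j=1)            2             -2              sqrt(2)              0                    -sqrt(2)             0                        0                       
  chi_6 (2d, j=2)            2             2               0                    -2                   0                    0                        0                       
  chi_7 (2d, j=3)            2             -2              -sqrt(2)             0                    sqrt(2)              0                        0                       

Spot check: chi_3 (r->-1, s->1) on {r^3, r^5} = -1.

Explanation: D_8 has order 2*8 = 16 with 7 conjugacy classes, hence 7 irreducibles. Sum of squared dims 1 + 1 + 1 + 1 + 4 + 4 + 4 = 16 = |G|. Linear characters come from the abelianisation; the 2-dimensional irreps have character r^k -> 2*cos(2*pi*j*k/8), reflections -> 0.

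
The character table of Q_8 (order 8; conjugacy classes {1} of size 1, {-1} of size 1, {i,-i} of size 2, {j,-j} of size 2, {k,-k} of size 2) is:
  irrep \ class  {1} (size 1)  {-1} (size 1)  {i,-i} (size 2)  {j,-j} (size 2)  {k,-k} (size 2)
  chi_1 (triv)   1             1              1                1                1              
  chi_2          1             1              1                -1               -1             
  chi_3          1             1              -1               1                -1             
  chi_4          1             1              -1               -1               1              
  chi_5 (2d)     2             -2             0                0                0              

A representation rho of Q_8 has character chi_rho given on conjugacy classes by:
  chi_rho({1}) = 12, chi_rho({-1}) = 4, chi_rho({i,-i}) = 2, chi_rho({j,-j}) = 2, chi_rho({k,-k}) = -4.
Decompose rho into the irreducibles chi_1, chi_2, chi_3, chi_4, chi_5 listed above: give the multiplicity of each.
Multiplicities: chi_1: 2, chi_2: 3, chi_3: 3, chi_4: 0, chi_5: 2.

Details: Use <chi_rho, chi> = (1/|G|) sum_C |C| * chi_rho(C) * conj(chi(C)) with |G| = 8 for each irreducible chi in the table:
  <chi_rho, chi_1> = (1/8)[1*(12)*conj(1) + 1*(4)*conj(1) + 2*(2)*conj(1) + 2*(2)*conj(1) + 2*(-4)*conj(1)]
      = (1/8)[(12) + (4) + (4) + (4) + (-8)] = 16/8 = 2
  <chi_rho, chi_2> = (1/8)[1*(12)*conj(1) + 1*(4)*conj(1) + 2*(2)*conj(1) + 2*(2)*conj(-1) + 2*(-4)*conj(-1)]
      = (1/8)[(12) + (4) + (4) + (-4) + (8)] = 24/8 = 3
  <chi_rho, chi_3> = (1/8)[1*(12)*conj(1) + 1*(4)*conj(1) + 2*(2)*conj(-1) + 2*(2)*conj(1) + 2*(-4)*conj(-1)]
      = (1/8)[(12) + (4) + (-4) + (4) + (8)] = 24/8 = 3
  <chi_rho, chi_4> = (1/8)[1*(12)*conj(1) + 1*(4)*conj(1) + 2*(2)*conj(-1) + 2*(2)*conj(-1) + 2*(-4)*conj(1)]
      = (1/8)[(12) + (4) + (-4) + (-4) + (-8)] = 0/8 = 0
  <chi_rho, chi_5> = (1/8)[1*(12)*conj(2) + 1*(4)*conj(-2) + 2*(2)*conj(0) + 2*(2)*conj(0) + 2*(-4)*conj(0)]
      = (1/8)[(24) + (-8) + (0) + (0) + (0)] = 16/8 = 2
Dimension check: dim(rho) = sum (mult * dim) = 2*1 + 3*1 + 3*1 + 0*1 + 2*2 = 12 = chi_rho(e) = 12.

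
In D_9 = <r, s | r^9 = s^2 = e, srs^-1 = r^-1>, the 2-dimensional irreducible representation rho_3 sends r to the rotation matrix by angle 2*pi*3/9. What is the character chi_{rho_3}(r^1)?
chi_{rho_3}(r^1) = 2*cos(2*pi*3*1/9) = -1

Explanation: rho_3(r^1) is rotation by angle 2*pi*3*1/9, whose trace is 2*cos(2*pi*3*1/9) = -1.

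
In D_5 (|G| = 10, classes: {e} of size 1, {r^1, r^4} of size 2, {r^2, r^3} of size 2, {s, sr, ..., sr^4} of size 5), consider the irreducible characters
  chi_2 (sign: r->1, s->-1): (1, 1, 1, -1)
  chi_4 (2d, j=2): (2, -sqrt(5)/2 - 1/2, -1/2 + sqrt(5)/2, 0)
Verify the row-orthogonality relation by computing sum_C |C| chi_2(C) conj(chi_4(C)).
Sum = 0; so <chi_2, chi_4> = 0 (distinct irreducibles are orthogonal).

Argument: Compute term by term over conjugacy classes (|C| * chi_2(C) * conj(chi_4(C))):
  1*(1)*conj(2) + 2*(1)*conj(-sqrt(5)/2 - 1/2) + 2*(1)*conj(-1/2 + sqrt(5)/2) + 5*(-1)*conj(0)
  = (2) + (-sqrt(5) - 1) + (-1 + sqrt(5)) + (0)
  = 0.
Dividing by |G| = 10 gives 0/10 = 0, matching the row-orthogonality relation <chi_2, chi_4> = [chi_2 = chi_4].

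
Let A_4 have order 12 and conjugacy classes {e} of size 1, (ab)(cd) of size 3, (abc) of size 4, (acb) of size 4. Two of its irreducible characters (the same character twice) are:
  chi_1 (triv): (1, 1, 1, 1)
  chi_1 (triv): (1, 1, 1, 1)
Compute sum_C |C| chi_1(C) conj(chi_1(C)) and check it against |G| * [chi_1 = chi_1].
Sum = 12 = |G| = 12; so <chi_1, chi_1> = 1 (norm-1 confirms irreducibility).

Why: Compute term by term over conjugacy classes (|C| * chi_1(C) * conj(chi_1(C))):
  1*(1)*conj(1) + 3*(1)*conj(1) + 4*(1)*conj(1) + 4*(1)*conj(1)
  = (1) + (3) + (4) + (4)
  = 12.
(Exp terms are combined using exp(i*s)*conj(exp(i*t)) = exp(i*(s-t)), and sums of them are collapsed using the identity that for every m > 1 the m distinct m-th roots of unity sum to 0, e.g. 1 + exp(2*I*pi/3) + exp(-2*I*pi/3) = 0.)
Dividing by |G| = 12 gives 12/12 = 1, matching the row-orthogonality relation <chi_1, chi_1> = [chi_1 = chi_1].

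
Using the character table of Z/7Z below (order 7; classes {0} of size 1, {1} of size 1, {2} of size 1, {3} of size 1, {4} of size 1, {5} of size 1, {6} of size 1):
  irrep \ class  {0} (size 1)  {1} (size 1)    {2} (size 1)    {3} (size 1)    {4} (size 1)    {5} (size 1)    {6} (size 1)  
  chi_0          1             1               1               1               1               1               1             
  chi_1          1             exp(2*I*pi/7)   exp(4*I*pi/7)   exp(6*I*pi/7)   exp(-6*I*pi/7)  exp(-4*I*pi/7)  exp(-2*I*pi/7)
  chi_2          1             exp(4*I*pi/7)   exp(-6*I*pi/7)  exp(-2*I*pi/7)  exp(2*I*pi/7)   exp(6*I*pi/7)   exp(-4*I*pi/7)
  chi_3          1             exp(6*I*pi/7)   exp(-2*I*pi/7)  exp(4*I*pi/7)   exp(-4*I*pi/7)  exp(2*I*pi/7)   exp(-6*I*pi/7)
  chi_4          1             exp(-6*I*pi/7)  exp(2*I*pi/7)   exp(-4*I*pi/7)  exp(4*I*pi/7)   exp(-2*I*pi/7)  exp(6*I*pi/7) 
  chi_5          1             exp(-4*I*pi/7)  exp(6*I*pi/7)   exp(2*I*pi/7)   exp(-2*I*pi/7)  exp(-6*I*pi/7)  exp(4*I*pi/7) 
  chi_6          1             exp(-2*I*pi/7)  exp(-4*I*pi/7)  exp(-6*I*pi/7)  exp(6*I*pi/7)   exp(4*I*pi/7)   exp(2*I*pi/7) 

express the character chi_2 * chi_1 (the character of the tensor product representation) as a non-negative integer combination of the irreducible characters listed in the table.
chi_2 tensor chi_1 = chi_3 (all other irreducibles have multiplicity 0).

Working: The character of a tensor product is the pointwise product (chi_2 * chi_1)(C) = chi_2(C) * chi_1(C):
  {0}: (1)*(1), {1}: (exp(4*I*pi/7))*(exp(2*I*pi/7)), {2}: (exp(-6*I*pi/7))*(exp(4*I*pi/7)), {3}: (exp(-2*I*pi/7))*(exp(6*I*pi/7)), {4}: (exp(2*I*pi/7))*(exp(-6*I*pi/7)), {5}: (exp(6*I*pi/7))*(exp(-4*I*pi/7)), {6}: (exp(-4*I*pi/7))*(exp(-2*I*pi/7))
so (chi_2 * chi_1) takes values
  {0} -> 1, {1} -> exp(6*I*pi/7), {2} -> exp(-2*I*pi/7), {3} -> exp(4*I*pi/7), {4} -> exp(-4*I*pi/7), {5} -> exp(2*I*pi/7), {6} -> exp(-6*I*pi/7).
Now take the inner product of this character with each irreducible chi from the table, <chi_2*chi_1, chi> = (1/7) sum_C |C| (chi_2*chi_1)(C) conj(chi(C)):
  <chi_2*chi_1, chi_0> = (1/7)[1*(1)*conj(1) + 1*(exp(6*I*pi/7))*conj(1) + 1*(exp(-2*I*pi/7))*conj(1) + 1*(exp(4*I*pi/7))*conj(1) + 1*(exp(-4*I*pi/7))*conj(1) + 1*(exp(2*I*pi/7))*conj(1) + 1*(exp(-6*I*pi/7))*conj(1)]
      = (1/7)[(1) + (exp(6*I*pi/7)) + (exp(-2*I*pi/7)) + (exp(4*I*pi/7)) + (exp(-4*I*pi/7)) + (exp(2*I*pi/7)) + (exp(-6*I*pi/7))] = 0/7 = 0
  <chi_2*chi_1, chi_1> = (1/7)[1*(1)*conj(1) + 1*(exp(6*I*pi/7))*conj(exp(2*I*pi/7)) + 1*(exp(-2*I*pi/7))*conj(exp(4*I*pi/7)) + 1*(exp(4*I*pi/7))*conj(exp(6*I*pi/7)) + 1*(exp(-4*I*pi/7))*conj(exp(-6*I*pi/7)) + 1*(exp(2*I*pi/7))*conj(exp(-4*I*pi/7)) + 1*(exp(-6*I*pi/7))*conj(exp(-2*I*pi/7))]
      = (1/7)[(1) + (exp(4*I*pi/7)) + (exp(-6*I*pi/7)) + (exp(-2*I*pi/7)) + (exp(2*I*pi/7)) + (exp(6*I*pi/7)) + (exp(-4*I*pi/7))] = 0/7 = 0
  <chi_2*chi_1, chi_2> = (1/7)[1*(1)*conj(1) + 1*(exp(6*I*pi/7))*conj(exp(4*I*pi/7)) + 1*(exp(-2*I*pi/7))*conj(exp(-6*I*pi/7)) + 1*(exp(4*I*pi/7))*conj(exp(-2*I*pi/7)) + 1*(exp(-4*I*pi/7))*conj(exp(2*I*pi/7)) + 1*(exp(2*I*pi/7))*conj(exp(6*I*pi/7)) + 1*(exp(-6*I*pi/7))*conj(exp(-4*I*pi/7))]
      = (1/7)[(1) + (exp(2*I*pi/7)) + (exp(4*I*pi/7)) + (exp(6*I*pi/7)) + (exp(-6*I*pi/7)) + (exp(-4*I*pi/7)) + (exp(-2*I*pi/7))] = 0/7 = 0
  <chi_2*chi_1, chi_3> = (1/7)[1*(1)*conj(1) + 1*(exp(6*I*pi/7))*conj(exp(6*I*pi/7)) + 1*(exp(-2*I*pi/7))*conj(exp(-2*I*pi/7)) + 1*(exp(4*I*pi/7))*conj(exp(4*I*pi/7)) + 1*(exp(-4*I*pi/7))*conj(exp(-4*I*pi/7)) + 1*(exp(2*I*pi/7))*conj(exp(2*I*pi/7)) + 1*(exp(-6*I*pi/7))*conj(exp(-6*I*pi/7))]
      = (1/7)[(1) + (1) + (1) + (1) + (1) + (1) + (1)] = 7/7 = 1
  <chi_2*chi_1, chi_4> = (1/7)[1*(1)*conj(1) + 1*(exp(6*I*pi/7))*conj(exp(-6*I*pi/7)) + 1*(exp(-2*I*pi/7))*conj(exp(2*I*pi/7)) + 1*(exp(4*I*pi/7))*conj(exp(-4*I*pi/7)) + 1*(exp(-4*I*pi/7))*conj(exp(4*I*pi/7)) + 1*(exp(2*I*pi/7))*conj(exp(-2*I*pi/7)) + 1*(exp(-6*I*pi/7))*conj(exp(6*I*pi/7))]
      = (1/7)[(1) + (exp(-2*I*pi/7)) + (exp(-4*I*pi/7)) + (exp(-6*I*pi/7)) + (exp(6*I*pi/7)) + (exp(4*I*pi/7)) + (exp(2*I*pi/7))] = 0/7 = 0
  <chi_2*chi_1, chi_5> = (1/7)[1*(1)*conj(1) + 1*(exp(6*I*pi/7))*conj(exp(-4*I*pi/7)) + 1*(exp(-2*I*pi/7))*conj(exp(6*I*pi/7)) + 1*(exp(4*I*pi/7))*conj(exp(2*I*pi/7)) + 1*(exp(-4*I*pi/7))*conj(exp(-2*I*pi/7)) + 1*(exp(2*I*pi/7))*conj(exp(-6*I*pi/7)) + 1*(exp(-6*I*pi/7))*conj(exp(4*I*pi/7))]
      = (1/7)[(1) + (exp(-4*I*pi/7)) + (exp(6*I*pi/7)) + (exp(2*I*pi/7)) + (exp(-2*I*pi/7)) + (exp(-6*I*pi/7)) + (exp(4*I*pi/7))] = 0/7 = 0
  <chi_2*chi_1, chi_6> = (1/7)[1*(1)*conj(1) + 1*(exp(6*I*pi/7))*conj(exp(-2*I*pi/7)) + 1*(exp(-2*I*pi/7))*conj(exp(-4*I*pi/7)) + 1*(exp(4*I*pi/7))*conj(exp(-6*I*pi/7)) + 1*(exp(-4*I*pi/7))*conj(exp(6*I*pi/7)) + 1*(exp(2*I*pi/7))*conj(exp(4*I*pi/7)) + 1*(exp(-6*I*pi/7))*conj(exp(2*I*pi/7))]
      = (1/7)[(1) + (exp(-6*I*pi/7)) + (exp(2*I*pi/7)) + (exp(-4*I*pi/7)) + (exp(4*I*pi/7)) + (exp(-2*I*pi/7)) + (exp(6*I*pi/7))] = 0/7 = 0
(Exp terms are combined using exp(i*s)*conj(exp(i*t)) = exp(i*(s-t)), and sums of them are collapsed using the identity that for every m > 1 the m distinct m-th roots of unity sum to 0, e.g. 1 + exp(2*I*pi/3) + exp(-2*I*pi/3) = 0.)
Hence the multiplicities are chi_3: 1. Dimension check: dim(chi_2)*dim(chi_1) = 1*1 = 1 and sum (mult * dim) = 1*1 = 1.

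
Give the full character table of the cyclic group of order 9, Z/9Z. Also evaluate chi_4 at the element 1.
Character table of Z/9Z (irreps indexed chi_0,...,chi_8 with chi_k(m) = zeta_9^(k*m), zeta_9 = exp(2*pi*i/9)):
  irrep \ class  {0} (size 1)  {1} (size 1)    {2} (size 1)    {3} (size 1)    {4} (size 1)    {5} (size 1)    {6} (size 1)    {7} (size 1)    {8} (size 1)  
  chi_0          1             1               1               1               1               1               1               1               1             
  chi_1          1             exp(2*I*pi/9)   exp(4*I*pi/9)   exp(2*I*pi/3)   exp(8*I*pi/9)   exp(-8*I*pi/9)  exp(-2*I*pi/3)  exp(-4*I*pi/9)  exp(-2*I*pi/9)
  chi_2          1             exp(4*I*pi/9)   exp(8*I*pi/9)   exp(-2*I*pi/3)  exp(-2*I*pi/9)  exp(2*I*pi/9)   exp(2*I*pi/3)   exp(-8*I*pi/9)  exp(-4*I*pi/9)
  chi_3          1             exp(2*I*pi/3)   exp(-2*I*pi/3)  1               exp(2*I*pi/3)   exp(-2*I*pi/3)  1               exp(2*I*pi/3)   exp(-2*I*pi/3)
  chi_4          1             exp(8*I*pi/9)   exp(-2*I*pi/9)  exp(2*I*pi/3)   exp(-4*I*pi/9)  exp(4*I*pi/9)   exp(-2*I*pi/3)  exp(2*I*pi/9)   exp(-8*I*pi/9)
  chi_5          1             exp(-8*I*pi/9)  exp(2*I*pi/9)   exp(-2*I*pi/3)  exp(4*I*pi/9)   exp(-4*I*pi/9)  exp(2*I*pi/3)   exp(-2*I*pi/9)  exp(8*I*pi/9) 
  chi_6          1             exp(-2*I*pi/3)  exp(2*I*pi/3)   1               exp(-2*I*pi/3)  exp(2*I*pi/3)   1               exp(-2*I*pi/3)  exp(2*I*pi/3) 
  chi_7          1             exp(-4*I*pi/9)  exp(-8*I*pi/9)  exp(2*I*pi/3)   exp(2*I*pi/9)   exp(-2*I*pi/9)  exp(-2*I*pi/3)  exp(8*I*pi/9)   exp(4*I*pi/9) 
  chi_8          1             exp(-2*I*pi/9)  exp(-4*I*pi/9)  exp(-2*I*pi/3)  exp(-8*I*pi/9)  exp(8*I*pi/9)   exp(2*I*pi/3)   exp(4*I*pi/9)   exp(2*I*pi/9) 

Spot check: chi_4(1) = zeta_9^(4*1) = zeta_9^4 = exp(8*I*pi/9).

Explanation: Z/9Z is abelian, so all 9 irreducible complex representations are 1-dimensional. They are given by chi_k(m) = zeta_9^(k*m) for k = 0,...,8. Row orthogonality: sum_m chi_k(m) conj(chi_l(m)) = 9 * [k = l].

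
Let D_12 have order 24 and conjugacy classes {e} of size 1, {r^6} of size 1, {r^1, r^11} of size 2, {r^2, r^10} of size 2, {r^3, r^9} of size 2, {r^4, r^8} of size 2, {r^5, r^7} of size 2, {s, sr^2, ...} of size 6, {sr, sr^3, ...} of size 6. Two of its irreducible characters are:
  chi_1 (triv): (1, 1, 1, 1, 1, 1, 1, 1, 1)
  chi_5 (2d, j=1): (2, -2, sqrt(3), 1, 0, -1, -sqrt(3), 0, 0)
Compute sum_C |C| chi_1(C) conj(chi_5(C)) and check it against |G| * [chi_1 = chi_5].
Sum = 0; so <chi_1, chi_5> = 0 (distinct irreducibles are orthogonal).

Justification: Compute term by term over conjugacy classes (|C| * chi_1(C) * conj(chi_5(C))):
  1*(1)*conj(2) + 1*(1)*conj(-2) + 2*(1)*conj(sqrt(3)) + 2*(1)*conj(1) + 2*(1)*conj(0) + 2*(1)*conj(-1) + 2*(1)*conj(-sqrt(3)) + 6*(1)*conj(0) + 6*(1)*conj(0)
  = (2) + (-2) + (2*sqrt(3)) + (2) + (0) + (-2) + (-2*sqrt(3)) + (0) + (0)
  = 0.
Dividing by |G| = 24 gives 0/24 = 0, matching the row-orthogonality relation <chi_1, chi_5> = [chi_1 = chi_5].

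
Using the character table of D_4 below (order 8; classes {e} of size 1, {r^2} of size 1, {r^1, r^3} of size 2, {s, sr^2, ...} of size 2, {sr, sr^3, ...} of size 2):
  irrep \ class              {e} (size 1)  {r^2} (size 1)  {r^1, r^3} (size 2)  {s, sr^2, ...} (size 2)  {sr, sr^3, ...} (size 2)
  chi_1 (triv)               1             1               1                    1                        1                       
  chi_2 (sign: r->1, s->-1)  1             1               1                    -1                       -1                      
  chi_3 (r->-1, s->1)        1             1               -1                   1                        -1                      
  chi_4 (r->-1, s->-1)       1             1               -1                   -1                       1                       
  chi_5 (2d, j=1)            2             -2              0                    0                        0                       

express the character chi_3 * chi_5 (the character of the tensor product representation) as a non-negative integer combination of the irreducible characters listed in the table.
chi_3 tensor chi_5 = chi_5 (all other irreducibles have multiplicity 0).

Reasoning: The character of a tensor product is the pointwise product (chi_3 * chi_5)(C) = chi_3(C) * chi_5(C):
  {e}: (1)*(2), {r^2}: (1)*(-2), {r^1, r^3}: (-1)*(0), {s, sr^2, ...}: (1)*(0), {sr, sr^3, ...}: (-1)*(0)
so (chi_3 * chi_5) takes values
  {e} -> 2, {r^2} -> -2, {r^1, r^3} -> 0, {s, sr^2, ...} -> 0, {sr, sr^3, ...} -> 0.
Now take the inner product of this character with each irreducible chi from the table, <chi_3*chi_5, chi> = (1/8) sum_C |C| (chi_3*chi_5)(C) conj(chi(C)):
  <chi_3*chi_5, chi_1> = (1/8)[1*(2)*conj(1) + 1*(-2)*conj(1) + 2*(0)*conj(1) + 2*(0)*conj(1) + 2*(0)*conj(1)]
      = (1/8)[(2) + (-2) + (0) + (0) + (0)] = 0/8 = 0
  <chi_3*chi_5, chi_2> = (1/8)[1*(2)*conj(1) + 1*(-2)*conj(1) + 2*(0)*conj(1) + 2*(0)*conj(-1) + 2*(0)*conj(-1)]
      = (1/8)[(2) + (-2) + (0) + (0) + (0)] = 0/8 = 0
  <chi_3*chi_5, chi_3> = (1/8)[1*(2)*conj(1) + 1*(-2)*conj(1) + 2*(0)*conj(-1) + 2*(0)*conj(1) + 2*(0)*conj(-1)]
      = (1/8)[(2) + (-2) + (0) + (0) + (0)] = 0/8 = 0
  <chi_3*chi_5, chi_4> = (1/8)[1*(2)*conj(1) + 1*(-2)*conj(1) + 2*(0)*conj(-1) + 2*(0)*conj(-1) + 2*(0)*conj(1)]
      = (1/8)[(2) + (-2) + (0) + (0) + (0)] = 0/8 = 0
  <chi_3*chi_5, chi_5> = (1/8)[1*(2)*conj(2) + 1*(-2)*conj(-2) + 2*(0)*conj(0) + 2*(0)*conj(0) + 2*(0)*conj(0)]
      = (1/8)[(4) + (4) + (0) + (0) + (0)] = 8/8 = 1
Hence the multiplicities are chi_5: 1. Dimension check: dim(chi_3)*dim(chi_5) = 1*2 = 2 and sum (mult * dim) = 1*2 = 2.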